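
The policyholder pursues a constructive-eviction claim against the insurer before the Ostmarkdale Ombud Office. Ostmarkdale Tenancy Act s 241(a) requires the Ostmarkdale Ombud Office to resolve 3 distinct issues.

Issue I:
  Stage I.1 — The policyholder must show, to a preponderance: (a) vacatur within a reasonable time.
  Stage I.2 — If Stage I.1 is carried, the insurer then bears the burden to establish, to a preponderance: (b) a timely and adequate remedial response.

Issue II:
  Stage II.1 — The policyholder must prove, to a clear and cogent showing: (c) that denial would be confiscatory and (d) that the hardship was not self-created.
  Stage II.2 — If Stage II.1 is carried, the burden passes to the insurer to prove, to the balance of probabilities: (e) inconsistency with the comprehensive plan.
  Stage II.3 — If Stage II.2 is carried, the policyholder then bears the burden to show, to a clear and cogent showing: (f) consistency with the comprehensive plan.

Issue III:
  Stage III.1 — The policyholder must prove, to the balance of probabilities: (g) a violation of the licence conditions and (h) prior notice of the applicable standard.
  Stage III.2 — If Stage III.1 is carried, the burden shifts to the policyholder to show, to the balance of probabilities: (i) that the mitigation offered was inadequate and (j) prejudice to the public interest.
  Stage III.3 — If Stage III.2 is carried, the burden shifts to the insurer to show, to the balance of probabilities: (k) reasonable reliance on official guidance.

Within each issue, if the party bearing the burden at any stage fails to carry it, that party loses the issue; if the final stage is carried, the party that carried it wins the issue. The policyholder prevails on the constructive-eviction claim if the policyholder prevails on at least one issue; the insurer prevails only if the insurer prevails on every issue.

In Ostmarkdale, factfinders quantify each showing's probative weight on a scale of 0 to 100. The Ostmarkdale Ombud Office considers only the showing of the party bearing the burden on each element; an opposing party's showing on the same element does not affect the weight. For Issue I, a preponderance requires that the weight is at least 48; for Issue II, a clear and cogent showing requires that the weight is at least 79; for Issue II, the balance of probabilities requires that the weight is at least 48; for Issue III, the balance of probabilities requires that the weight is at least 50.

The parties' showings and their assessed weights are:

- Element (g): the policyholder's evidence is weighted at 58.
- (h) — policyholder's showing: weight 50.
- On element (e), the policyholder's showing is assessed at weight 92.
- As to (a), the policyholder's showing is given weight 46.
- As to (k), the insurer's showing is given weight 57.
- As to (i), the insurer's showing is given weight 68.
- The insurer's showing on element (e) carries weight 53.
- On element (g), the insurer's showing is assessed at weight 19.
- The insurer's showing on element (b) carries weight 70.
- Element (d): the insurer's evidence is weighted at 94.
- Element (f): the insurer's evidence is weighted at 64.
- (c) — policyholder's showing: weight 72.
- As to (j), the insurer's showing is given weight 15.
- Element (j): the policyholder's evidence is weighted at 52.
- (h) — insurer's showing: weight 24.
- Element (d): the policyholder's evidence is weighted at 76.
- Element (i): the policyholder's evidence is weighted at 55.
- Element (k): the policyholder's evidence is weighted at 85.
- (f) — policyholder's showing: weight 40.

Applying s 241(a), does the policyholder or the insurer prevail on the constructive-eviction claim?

insurer

— Issue I —
Stage I.1 — burden on policyholder; standard: a preponderance (weight is at least 48).
    (a): 46 < 48 [not met]
  Not every element is met, so the policyholder fails to carry Stage I.1.
The insurer prevails on this issue.
— Issue II —
Stage II.1 — burden on policyholder; standard: a clear and cogent showing (weight is at least 79).
    (c): 72 < 79 [not met]
    (d): 76 (insurer's 94 disregarded) < 79 [not met]
  Not every element is met, so the policyholder fails to carry Stage II.1.
So the insurer prevails on this issue.
— Issue III —
Stage III.1 — burden on policyholder; standard: the balance of probabilities (weight is at least 50).
    (g): 58 (insurer's 19 disregarded) ≥ 50 [met]
    (h): 50 (insurer's 24 disregarded) ≥ 50 [met]
  All elements met. The policyholder retains the burden for Stage III.2.
Stage III.2 — burden on policyholder; standard: the balance of probabilities (weight is at least 50).
    (i): 55 (insurer's 68 disregarded) ≥ 50 [met]
    (j): 52 (insurer's 15 disregarded) ≥ 50 [met]
  Stage III.2 is satisfied; the onus moves to the insurer.
Stage III.3 — burden on insurer; standard: the balance of probabilities (weight is at least 50).
    (k): 57 (policyholder's 85 disregarded) ≥ 50 [met]
  All elements met at the final stage.
With every stage satisfied, the insurer prevails on this issue.
Per-issue: Issue I → insurer; Issue II → insurer; Issue III → insurer. The policyholder must prevail on at least one issue; overall, the insurer prevails.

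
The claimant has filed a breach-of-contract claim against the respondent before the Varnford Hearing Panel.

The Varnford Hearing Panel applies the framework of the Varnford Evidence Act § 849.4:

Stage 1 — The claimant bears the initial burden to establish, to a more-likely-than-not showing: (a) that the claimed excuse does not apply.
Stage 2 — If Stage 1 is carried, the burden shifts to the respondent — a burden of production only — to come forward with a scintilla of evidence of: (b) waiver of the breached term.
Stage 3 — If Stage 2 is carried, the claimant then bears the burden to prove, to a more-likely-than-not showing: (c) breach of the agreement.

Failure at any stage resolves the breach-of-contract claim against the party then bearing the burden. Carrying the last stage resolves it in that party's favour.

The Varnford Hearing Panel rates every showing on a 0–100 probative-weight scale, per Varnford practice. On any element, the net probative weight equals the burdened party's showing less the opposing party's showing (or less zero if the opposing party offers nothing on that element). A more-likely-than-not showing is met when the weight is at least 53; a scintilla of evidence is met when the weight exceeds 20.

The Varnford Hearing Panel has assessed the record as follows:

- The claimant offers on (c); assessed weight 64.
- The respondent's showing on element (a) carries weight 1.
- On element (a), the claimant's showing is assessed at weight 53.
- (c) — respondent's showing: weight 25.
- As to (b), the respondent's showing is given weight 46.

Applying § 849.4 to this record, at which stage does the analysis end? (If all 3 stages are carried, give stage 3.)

At Stage 1 the claimant must meet a more-likely-than-not showing (weight is at least 53): on (a) the weight is 53 less the opposing 1 gives net 52, which does not reach 53, so (a) does not meet the standard.
  Stage 1 not carried; the claimant fails its burden.
The respondent prevails.

stage 1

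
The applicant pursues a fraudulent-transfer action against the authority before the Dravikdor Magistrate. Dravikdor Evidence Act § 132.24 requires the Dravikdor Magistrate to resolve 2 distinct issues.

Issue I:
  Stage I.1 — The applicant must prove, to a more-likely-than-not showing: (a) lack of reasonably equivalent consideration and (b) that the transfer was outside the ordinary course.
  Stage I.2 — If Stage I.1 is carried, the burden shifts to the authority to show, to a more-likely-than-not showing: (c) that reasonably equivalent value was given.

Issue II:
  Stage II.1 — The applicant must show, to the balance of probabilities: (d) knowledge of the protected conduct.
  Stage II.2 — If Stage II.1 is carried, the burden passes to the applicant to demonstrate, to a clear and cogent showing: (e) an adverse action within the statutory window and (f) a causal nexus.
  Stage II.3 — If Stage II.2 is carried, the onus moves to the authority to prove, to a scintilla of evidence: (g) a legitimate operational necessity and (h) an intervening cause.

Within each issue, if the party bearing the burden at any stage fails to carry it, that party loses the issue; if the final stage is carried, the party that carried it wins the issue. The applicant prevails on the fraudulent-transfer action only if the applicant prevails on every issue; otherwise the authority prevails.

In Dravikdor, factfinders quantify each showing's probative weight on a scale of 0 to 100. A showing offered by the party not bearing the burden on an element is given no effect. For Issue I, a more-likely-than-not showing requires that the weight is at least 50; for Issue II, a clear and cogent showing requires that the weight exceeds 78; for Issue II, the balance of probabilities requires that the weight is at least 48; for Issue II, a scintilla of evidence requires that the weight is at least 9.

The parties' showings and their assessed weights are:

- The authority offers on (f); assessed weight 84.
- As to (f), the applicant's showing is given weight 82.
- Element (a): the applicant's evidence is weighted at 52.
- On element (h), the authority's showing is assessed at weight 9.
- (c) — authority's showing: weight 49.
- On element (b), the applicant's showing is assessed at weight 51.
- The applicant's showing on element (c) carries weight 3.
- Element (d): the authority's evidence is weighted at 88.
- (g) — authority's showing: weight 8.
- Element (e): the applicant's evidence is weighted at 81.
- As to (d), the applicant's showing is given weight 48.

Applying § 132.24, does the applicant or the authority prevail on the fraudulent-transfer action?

— Issue I —
Stage I.1 (applicant, a more-likely-than-not showing, weight is at least 50): (a) 52 ≥ 50 — meets; (b) 51 ≥ 50 — meets.
  All elements met. The burden passes to the authority.
Stage I.2 (authority, a more-likely-than-not showing, weight is at least 50): (c) 49 (applicant's 3 disregarded) < 50 — fails.
  The authority does not carry Stage I.2.
So the applicant prevails on this issue.
— Issue II —
Stage II.1 (applicant, the balance of probabilities, weight is at least 48): (d) 48 (authority's 88 disregarded) ≥ 48 — meets.
  Stage II.1 is satisfied; the applicant continues to bear the burden.
Stage II.2 (applicant, a clear and cogent showing, weight exceeds 78): (e) 81 > 78 — meets; (f) 82 (authority's 84 disregarded) > 78 — meets.
  Stage II.2 is satisfied; the onus moves to the authority.
Stage II.3 (authority, a scintilla of evidence, weight is at least 9): (g) 8 < 9 — fails; (h) 9 ≥ 9 — meets.
  The authority does not carry Stage II.3.
So the applicant prevails on this issue.
Per-issue: Issue I → applicant; Issue II → applicant. The applicant must prevail on every issue; overall, the applicant prevails.

applicant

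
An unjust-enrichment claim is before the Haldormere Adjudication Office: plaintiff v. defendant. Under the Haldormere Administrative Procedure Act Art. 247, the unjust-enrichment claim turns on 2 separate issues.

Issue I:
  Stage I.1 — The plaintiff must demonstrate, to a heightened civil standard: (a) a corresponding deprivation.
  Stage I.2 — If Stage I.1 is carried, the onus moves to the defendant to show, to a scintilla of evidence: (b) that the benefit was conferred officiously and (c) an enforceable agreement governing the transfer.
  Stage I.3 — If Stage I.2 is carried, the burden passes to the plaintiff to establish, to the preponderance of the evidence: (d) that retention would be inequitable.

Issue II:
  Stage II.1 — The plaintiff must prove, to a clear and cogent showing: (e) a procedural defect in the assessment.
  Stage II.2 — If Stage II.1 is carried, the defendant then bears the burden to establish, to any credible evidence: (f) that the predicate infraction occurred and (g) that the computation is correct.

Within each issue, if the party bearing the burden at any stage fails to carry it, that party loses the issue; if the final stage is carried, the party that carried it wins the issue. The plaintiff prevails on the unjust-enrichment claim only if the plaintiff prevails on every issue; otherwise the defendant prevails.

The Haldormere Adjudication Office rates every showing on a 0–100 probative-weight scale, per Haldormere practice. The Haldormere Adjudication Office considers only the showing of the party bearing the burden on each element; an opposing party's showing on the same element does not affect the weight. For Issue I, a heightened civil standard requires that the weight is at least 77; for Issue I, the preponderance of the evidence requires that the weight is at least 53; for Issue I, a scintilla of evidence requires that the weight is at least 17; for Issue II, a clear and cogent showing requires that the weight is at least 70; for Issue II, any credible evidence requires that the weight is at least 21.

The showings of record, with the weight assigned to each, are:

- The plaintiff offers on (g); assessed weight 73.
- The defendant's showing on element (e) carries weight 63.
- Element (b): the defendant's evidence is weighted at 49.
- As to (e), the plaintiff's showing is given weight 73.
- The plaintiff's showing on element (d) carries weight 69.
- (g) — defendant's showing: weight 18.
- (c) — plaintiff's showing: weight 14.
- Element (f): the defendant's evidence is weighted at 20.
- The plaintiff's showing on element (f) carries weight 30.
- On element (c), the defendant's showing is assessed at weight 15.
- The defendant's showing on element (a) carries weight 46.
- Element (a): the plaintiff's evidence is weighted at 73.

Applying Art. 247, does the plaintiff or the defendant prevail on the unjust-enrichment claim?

— Issue I —
At Stage I.1 the plaintiff must meet a heightened civil standard (weight is at least 77): on (a) the weight is 73 (the defendant's 46 is given no effect), < 77, so (a) does not meet the standard.
  Stage I.1 not carried; the plaintiff fails its burden.
The analysis ends at Stage I.1; the defendant prevails on this issue.
— Issue II —
Stage II.1 — burden on plaintiff; standard: a clear and cogent showing (weight is at least 70).
    (e): 73 (defendant's 63 disregarded) ≥ 70 [met]
  All elements met. The burden passes to the defendant.
Stage II.2 — burden on defendant; standard: any credible evidence (weight is at least 21).
    (f): 20 (plaintiff's 30 disregarded) < 21 [not met]
    (g): 18 (plaintiff's 73 disregarded) < 21 [not met]
  Not every element is met, so the defendant fails to carry Stage II.2.
So the plaintiff prevails on this issue.
Per-issue: Issue I → defendant; Issue II → plaintiff. The plaintiff must prevail on every issue; overall, the defendant prevails.

defendant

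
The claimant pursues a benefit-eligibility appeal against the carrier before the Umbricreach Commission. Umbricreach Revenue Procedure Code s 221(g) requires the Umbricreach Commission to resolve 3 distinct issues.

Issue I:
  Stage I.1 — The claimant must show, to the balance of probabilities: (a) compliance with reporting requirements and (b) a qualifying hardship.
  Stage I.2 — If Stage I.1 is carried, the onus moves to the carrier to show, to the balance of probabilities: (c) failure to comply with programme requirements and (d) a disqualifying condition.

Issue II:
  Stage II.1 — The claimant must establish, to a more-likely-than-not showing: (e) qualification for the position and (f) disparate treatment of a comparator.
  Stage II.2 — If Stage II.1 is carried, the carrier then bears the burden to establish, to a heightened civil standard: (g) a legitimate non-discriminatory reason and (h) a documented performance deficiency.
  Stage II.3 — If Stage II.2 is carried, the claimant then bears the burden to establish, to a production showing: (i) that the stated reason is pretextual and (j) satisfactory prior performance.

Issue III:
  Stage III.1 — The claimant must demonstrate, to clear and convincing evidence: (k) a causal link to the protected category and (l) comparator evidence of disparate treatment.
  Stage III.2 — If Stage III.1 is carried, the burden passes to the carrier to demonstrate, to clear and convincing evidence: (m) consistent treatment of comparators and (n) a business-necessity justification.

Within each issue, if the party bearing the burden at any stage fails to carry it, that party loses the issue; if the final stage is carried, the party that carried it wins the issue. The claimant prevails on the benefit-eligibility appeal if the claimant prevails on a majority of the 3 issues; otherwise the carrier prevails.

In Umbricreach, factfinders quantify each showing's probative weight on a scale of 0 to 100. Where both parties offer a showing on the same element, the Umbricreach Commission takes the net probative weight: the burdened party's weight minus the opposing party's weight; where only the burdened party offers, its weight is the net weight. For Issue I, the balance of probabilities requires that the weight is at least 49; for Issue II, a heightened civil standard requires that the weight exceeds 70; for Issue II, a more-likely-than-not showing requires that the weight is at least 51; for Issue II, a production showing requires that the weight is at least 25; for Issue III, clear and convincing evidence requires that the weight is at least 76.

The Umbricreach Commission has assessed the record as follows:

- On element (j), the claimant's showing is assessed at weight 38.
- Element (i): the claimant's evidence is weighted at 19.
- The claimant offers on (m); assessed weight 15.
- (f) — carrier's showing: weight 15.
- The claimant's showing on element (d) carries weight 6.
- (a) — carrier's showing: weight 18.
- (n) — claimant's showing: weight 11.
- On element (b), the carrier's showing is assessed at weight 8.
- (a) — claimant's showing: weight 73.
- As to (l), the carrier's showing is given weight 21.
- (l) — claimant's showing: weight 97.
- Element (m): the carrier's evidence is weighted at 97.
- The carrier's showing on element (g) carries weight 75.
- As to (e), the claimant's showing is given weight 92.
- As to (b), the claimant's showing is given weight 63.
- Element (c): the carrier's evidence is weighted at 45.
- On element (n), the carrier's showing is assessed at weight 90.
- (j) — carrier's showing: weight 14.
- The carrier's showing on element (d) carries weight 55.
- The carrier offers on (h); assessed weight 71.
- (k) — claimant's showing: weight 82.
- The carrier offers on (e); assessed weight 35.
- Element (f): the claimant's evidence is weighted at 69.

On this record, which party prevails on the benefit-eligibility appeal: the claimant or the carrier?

carrier

— Issue I —
At Stage I.1 the claimant must meet the balance of probabilities (weight is at least 49): on (a) the weight is 73 less the opposing 18 gives net 55, ≥ 49, so (a) meets the standard; on (b) the weight is 63 less the opposing 8 gives net 55, which does reach 49, so (b) meets the standard.
  Stage I.1 is satisfied; the onus moves to the carrier.
At Stage I.2 the carrier must meet the balance of probabilities (weight is at least 49): on (c) the weight is 45, < 49, so (c) does not meet the standard; on (d) the weight is 55 less the opposing 6 gives net 49, ≥ 49, so (d) meets the standard.
  Stage I.2 not carried; the carrier fails its burden.
So the claimant prevails on this issue.
— Issue II —
At Stage II.1 the claimant must meet a more-likely-than-not showing (weight is at least 51): on (e) the weight is 92 less the opposing 35 gives net 57, ≥ 51, so (e) meets the standard; on (f) the weight is 69 less the opposing 15 gives net 54, ≥ 51, so (f) meets the standard.
  The claimant carries Stage II.1; the carrier now bears the burden.
At Stage II.2 the carrier must meet a heightened civil standard (weight exceeds 70): on (g) the weight is 75, > 70, so (g) meets the standard; on (h) the weight is 71, > 70, so (h) meets the standard.
  Stage II.2 is satisfied; the onus moves to the claimant.
At Stage II.3 the claimant must meet a production showing (weight is at least 25): on (i) the weight is 19, which does not reach 25, so (i) does not meet the standard; on (j) the weight is 38 less the opposing 14 gives net 24, < 25, so (j) does not meet the standard.
  Stage II.3 not carried; the claimant fails its burden.
The analysis ends at Stage II.3; the carrier prevails on this issue.
— Issue III —
Stage III.1 — burden on claimant; standard: clear and convincing evidence (weight is at least 76).
    (k): 82 ≥ 76 [met]
    (l): 97 − 21 = 76 ≥ 76 [met]
  Stage III.1 is satisfied; the onus moves to the carrier.
Stage III.2 — burden on carrier; standard: clear and convincing evidence (weight is at least 76).
    (m): 97 − 15 = 82 ≥ 76 [met]
    (n): 90 − 11 = 79 ≥ 76 [met]
  Stage III.2 carried; the final stage is satisfied.
Every stage carried; the carrier prevails on this issue.
Per-issue: Issue I → claimant; Issue II → carrier; Issue III → carrier. The claimant must prevail on a majority of issues; overall, the carrier prevails.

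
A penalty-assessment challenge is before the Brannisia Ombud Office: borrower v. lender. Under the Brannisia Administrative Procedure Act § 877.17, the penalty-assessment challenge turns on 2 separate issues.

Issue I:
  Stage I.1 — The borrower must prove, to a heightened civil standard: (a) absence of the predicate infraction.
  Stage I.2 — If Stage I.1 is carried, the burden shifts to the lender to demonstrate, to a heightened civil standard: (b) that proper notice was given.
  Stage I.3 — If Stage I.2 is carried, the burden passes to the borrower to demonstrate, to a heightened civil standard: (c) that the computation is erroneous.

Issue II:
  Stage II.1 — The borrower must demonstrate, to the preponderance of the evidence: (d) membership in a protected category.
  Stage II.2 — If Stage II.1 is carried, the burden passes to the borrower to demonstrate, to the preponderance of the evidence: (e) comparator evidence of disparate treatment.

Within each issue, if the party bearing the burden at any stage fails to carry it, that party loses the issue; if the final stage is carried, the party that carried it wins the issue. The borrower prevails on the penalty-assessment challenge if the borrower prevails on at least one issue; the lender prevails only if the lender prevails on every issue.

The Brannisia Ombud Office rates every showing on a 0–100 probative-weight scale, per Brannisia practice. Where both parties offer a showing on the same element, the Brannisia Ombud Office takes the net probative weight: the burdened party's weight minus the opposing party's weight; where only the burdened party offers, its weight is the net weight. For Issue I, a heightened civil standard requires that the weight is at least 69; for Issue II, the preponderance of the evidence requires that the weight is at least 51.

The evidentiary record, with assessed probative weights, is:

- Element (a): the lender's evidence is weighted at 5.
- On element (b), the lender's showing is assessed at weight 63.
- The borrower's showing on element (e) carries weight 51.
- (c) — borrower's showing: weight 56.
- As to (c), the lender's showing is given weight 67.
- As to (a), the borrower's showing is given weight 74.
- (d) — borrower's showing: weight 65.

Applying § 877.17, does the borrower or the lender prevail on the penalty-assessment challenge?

— Issue I —
At Stage I.1 the borrower must meet a heightened civil standard (weight is at least 69): on (a) the weight is 74 less the opposing 5 gives net 69, which does reach 69, so (a) meets the standard.
  All elements met. The burden passes to the lender.
At Stage I.2 the lender must meet a heightened civil standard (weight is at least 69): on (b) the weight is 63, which does not reach 69, so (b) does not meet the standard.
  Stage I.2 not carried; the lender fails its burden.
So the borrower prevails on this issue.
— Issue II —
At Stage II.1 the borrower must meet the preponderance of the evidence (weight is at least 51): on (d) the weight is 65, ≥ 51, so (d) meets the standard.
  Stage II.1 is satisfied; the borrower continues to bear the burden.
At Stage II.2 the borrower must meet the preponderance of the evidence (weight is at least 51): on (e) the weight is 51, ≥ 51, so (e) meets the standard.
  All elements met at the final stage.
Every stage carried; the borrower prevails on this issue.
Per-issue: Issue I → borrower; Issue II → borrower. The borrower must prevail on at least one issue; overall, the borrower prevails.

borrower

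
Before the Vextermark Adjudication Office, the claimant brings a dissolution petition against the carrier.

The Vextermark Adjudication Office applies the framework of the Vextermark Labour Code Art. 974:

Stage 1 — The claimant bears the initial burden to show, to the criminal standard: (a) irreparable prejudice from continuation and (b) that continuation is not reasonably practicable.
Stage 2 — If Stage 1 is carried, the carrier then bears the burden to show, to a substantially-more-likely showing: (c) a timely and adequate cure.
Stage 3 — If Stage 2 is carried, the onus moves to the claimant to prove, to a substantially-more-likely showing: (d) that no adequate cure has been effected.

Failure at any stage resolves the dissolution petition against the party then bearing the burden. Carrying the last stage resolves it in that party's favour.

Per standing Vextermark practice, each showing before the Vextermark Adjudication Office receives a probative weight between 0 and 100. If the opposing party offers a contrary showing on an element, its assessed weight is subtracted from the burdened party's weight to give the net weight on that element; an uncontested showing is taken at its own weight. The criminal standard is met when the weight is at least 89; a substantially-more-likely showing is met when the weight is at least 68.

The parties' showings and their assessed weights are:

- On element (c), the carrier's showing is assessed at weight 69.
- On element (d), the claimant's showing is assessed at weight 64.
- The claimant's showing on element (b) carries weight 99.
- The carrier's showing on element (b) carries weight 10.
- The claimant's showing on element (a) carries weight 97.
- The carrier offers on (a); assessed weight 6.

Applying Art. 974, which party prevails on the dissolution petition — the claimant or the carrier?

Stage 1 (claimant, the criminal standard, weight is at least 89): (a) net 97−6=91 ≥ 89 — meets; (b) net 99−10=89 ≥ 89 — meets.
  The claimant carries Stage 1; the carrier now bears the burden.
Stage 2 (carrier, a substantially-more-likely showing, weight is at least 68): (c) 69 ≥ 68 — meets.
  Stage 2 carried; the burden shifts to the claimant.
Stage 3 (claimant, a substantially-more-likely showing, weight is at least 68): (d) 64 < 68 — fails.
  Not every element is met, so the claimant fails to carry Stage 3.
The carrier prevails.

carrier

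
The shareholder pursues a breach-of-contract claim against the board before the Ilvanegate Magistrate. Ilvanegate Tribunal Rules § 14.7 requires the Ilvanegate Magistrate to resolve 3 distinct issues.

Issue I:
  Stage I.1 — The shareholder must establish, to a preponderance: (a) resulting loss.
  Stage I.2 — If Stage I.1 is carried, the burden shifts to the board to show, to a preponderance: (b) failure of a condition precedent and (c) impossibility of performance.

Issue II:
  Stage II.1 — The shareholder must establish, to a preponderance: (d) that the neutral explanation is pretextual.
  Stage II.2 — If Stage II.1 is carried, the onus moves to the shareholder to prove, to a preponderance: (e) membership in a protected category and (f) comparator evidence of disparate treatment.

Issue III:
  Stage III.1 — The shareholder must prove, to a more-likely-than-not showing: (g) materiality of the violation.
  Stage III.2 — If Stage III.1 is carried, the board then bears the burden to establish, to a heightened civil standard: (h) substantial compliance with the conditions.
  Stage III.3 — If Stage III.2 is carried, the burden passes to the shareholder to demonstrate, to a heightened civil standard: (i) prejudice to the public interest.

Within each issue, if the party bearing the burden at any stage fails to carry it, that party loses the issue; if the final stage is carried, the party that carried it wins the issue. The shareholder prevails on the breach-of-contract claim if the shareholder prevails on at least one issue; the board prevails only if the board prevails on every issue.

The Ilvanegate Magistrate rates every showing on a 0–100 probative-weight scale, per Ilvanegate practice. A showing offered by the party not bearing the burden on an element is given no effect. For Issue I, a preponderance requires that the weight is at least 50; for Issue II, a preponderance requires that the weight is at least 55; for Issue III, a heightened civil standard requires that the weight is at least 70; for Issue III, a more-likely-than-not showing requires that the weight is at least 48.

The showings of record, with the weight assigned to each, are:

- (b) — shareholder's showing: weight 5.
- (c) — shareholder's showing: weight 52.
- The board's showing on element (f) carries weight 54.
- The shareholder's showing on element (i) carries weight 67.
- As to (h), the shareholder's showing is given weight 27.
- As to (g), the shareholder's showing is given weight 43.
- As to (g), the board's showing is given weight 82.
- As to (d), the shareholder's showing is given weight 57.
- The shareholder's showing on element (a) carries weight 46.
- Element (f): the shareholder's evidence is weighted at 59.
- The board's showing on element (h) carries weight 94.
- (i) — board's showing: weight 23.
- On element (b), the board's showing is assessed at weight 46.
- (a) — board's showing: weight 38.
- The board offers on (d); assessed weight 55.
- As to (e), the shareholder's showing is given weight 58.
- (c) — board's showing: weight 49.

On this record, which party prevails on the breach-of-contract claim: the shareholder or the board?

shareholder

— Issue I —
At Stage I.1 the shareholder must meet a preponderance (weight is at least 50): on (a) the weight is 46 (the board's 38 is given no effect), < 50, so (a) does not meet the standard.
  Stage I.1 not carried; the shareholder fails its burden.
The analysis ends at Stage I.1; the board prevails on this issue.
— Issue II —
At Stage II.1 the shareholder must meet a preponderance (weight is at least 55): on (d) the weight is 57 (the board's 55 is given no effect), ≥ 55, so (d) meets the standard.
  All elements met. The shareholder retains the burden for Stage II.2.
At Stage II.2 the shareholder must meet a preponderance (weight is at least 55): on (e) the weight is 58, ≥ 55, so (e) meets the standard; on (f) the weight is 59 (the board's 54 is given no effect), which does reach 55, so (f) meets the standard.
  Stage II.2 carried; the final stage is satisfied.
All stages carried — the shareholder prevails on this issue.
— Issue III —
At Stage III.1 the shareholder must meet a more-likely-than-not showing (weight is at least 48): on (g) the weight is 43 (the board's 82 is given no effect), which does not reach 48, so (g) does not meet the standard.
  Not every element is met, so the shareholder fails to carry Stage III.1.
The board prevails on this issue.
Per-issue: Issue I → board; Issue II → shareholder; Issue III → board. The shareholder must prevail on at least one issue; overall, the shareholder prevails.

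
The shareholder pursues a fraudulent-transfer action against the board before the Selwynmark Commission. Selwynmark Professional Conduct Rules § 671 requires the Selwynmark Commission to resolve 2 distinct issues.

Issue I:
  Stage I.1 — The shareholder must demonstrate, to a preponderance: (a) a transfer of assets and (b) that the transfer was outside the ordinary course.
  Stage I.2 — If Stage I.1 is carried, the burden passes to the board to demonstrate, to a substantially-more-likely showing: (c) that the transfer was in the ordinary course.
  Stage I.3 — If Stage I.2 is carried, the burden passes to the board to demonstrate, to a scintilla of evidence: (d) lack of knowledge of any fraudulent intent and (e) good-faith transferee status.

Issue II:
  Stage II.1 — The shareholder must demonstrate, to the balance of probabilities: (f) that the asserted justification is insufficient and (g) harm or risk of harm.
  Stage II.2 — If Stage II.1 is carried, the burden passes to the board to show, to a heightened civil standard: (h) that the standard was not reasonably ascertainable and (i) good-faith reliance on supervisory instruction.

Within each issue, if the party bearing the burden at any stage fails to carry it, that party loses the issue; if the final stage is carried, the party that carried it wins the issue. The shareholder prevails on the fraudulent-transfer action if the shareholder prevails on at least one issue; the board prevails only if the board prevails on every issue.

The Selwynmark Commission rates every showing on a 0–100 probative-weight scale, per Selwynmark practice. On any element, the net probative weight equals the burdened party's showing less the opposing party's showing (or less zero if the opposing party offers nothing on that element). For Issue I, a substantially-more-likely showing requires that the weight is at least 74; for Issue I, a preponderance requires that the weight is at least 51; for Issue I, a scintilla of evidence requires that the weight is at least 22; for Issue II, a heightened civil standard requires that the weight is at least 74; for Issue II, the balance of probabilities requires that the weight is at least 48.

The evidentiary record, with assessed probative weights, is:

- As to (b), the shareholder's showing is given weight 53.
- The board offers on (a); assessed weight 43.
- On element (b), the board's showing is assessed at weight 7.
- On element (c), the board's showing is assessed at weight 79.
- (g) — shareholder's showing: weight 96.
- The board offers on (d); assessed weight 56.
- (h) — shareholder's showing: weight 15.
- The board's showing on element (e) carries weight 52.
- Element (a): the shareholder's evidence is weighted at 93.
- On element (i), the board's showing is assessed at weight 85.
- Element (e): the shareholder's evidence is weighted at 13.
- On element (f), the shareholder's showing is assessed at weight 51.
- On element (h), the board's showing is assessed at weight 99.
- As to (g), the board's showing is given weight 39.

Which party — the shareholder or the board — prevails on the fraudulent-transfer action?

board

— Issue I —
Stage I.1 — burden on shareholder; standard: a preponderance (weight is at least 51).
    (a): 93 − 43 = 50 < 51 [not met]
    (b): 53 − 7 = 46 < 51 [not met]
  Not every element is met, so the shareholder fails to carry Stage I.1.
The analysis ends at Stage I.1; the board prevails on this issue.
— Issue II —
Stage II.1 (shareholder, the balance of probabilities, weight is at least 48): (f) 51 ≥ 48 — meets; (g) net 96−39=57 ≥ 48 — meets.
  Stage II.1 is satisfied; the onus moves to the board.
Stage II.2 (board, a heightened civil standard, weight is at least 74): (h) net 99−15=84 ≥ 74 — meets; (i) 85 ≥ 74 — meets.
  Stage II.2 carried; the final stage is satisfied.
All stages carried — the board prevails on this issue.
Per-issue: Issue I → board; Issue II → board. The shareholder must prevail on at least one issue; overall, the board prevails.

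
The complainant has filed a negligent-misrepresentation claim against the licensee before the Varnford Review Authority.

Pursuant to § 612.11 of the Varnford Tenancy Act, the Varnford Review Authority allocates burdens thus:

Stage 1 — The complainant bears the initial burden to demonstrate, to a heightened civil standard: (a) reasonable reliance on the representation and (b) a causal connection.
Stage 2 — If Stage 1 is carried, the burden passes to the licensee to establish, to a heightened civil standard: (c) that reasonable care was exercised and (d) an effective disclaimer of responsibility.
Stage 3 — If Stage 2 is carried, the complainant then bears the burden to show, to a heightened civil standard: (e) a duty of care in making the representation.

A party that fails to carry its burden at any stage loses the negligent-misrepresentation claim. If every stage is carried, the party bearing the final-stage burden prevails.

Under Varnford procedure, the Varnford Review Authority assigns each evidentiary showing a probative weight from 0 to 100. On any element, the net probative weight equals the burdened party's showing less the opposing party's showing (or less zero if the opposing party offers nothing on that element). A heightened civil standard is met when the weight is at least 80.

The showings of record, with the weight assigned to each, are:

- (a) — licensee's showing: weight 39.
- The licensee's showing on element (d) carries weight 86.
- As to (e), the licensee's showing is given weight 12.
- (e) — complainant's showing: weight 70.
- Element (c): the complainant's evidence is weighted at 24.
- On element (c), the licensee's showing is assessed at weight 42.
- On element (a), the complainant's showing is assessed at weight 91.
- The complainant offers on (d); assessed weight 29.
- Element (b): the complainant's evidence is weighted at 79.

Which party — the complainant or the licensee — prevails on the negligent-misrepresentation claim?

Stage 1 — burden on complainant; standard: a heightened civil standard (weight is at least 80).
    (a): 91 − 39 = 52 < 80 [not met]
    (b): 79 < 80 [not met]
  The complainant does not carry Stage 1.
The licensee prevails.

licensee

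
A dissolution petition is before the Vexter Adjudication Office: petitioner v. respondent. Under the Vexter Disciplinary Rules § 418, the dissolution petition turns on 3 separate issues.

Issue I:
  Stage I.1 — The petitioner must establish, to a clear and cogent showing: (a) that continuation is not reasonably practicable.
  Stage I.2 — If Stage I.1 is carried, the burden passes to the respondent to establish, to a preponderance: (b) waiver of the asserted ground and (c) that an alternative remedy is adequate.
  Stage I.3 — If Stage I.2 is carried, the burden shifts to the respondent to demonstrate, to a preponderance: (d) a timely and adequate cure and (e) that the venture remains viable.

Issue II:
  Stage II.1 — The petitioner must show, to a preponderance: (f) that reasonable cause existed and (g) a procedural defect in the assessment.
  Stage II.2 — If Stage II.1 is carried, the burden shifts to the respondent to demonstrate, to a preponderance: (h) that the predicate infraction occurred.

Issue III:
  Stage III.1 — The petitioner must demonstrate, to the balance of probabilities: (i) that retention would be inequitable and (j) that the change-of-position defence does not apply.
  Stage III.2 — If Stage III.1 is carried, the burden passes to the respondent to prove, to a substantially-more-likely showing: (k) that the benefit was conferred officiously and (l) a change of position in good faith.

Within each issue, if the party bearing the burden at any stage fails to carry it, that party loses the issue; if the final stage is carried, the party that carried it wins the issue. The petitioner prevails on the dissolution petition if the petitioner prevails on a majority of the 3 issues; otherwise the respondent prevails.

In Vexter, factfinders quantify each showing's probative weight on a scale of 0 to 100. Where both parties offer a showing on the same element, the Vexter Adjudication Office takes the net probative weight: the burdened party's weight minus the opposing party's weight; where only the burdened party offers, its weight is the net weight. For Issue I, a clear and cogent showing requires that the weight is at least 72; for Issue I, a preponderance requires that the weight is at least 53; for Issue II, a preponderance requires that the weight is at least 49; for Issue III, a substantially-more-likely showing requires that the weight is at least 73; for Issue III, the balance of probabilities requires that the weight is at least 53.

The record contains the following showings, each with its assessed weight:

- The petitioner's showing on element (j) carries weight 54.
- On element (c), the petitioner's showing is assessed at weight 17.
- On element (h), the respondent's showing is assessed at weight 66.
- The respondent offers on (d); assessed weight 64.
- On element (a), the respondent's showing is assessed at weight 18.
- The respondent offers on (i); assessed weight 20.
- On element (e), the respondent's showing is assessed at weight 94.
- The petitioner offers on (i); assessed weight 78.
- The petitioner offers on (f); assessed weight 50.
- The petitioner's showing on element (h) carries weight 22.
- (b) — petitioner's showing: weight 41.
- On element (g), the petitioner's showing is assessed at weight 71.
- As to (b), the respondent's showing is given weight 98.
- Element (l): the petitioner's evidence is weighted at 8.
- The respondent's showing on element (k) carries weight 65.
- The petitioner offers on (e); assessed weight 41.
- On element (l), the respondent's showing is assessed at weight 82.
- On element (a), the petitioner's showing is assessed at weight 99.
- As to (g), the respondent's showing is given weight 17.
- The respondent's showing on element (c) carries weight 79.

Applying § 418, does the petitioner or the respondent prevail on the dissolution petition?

— Issue I —
Stage I.1 (petitioner, a clear and cogent showing, weight is at least 72): (a) net 99−18=81 ≥ 72 — meets.
  Stage I.1 carried; the burden shifts to the respondent.
Stage I.2 (respondent, a preponderance, weight is at least 53): (b) net 98−41=57 ≥ 53 — meets; (c) net 79−17=62 ≥ 53 — meets.
  All elements met. The respondent retains the burden for Stage I.3.
Stage I.3 (respondent, a preponderance, weight is at least 53): (d) 64 ≥ 53 — meets; (e) net 94−41=53 ≥ 53 — meets.
  Stage I.3 carried; the final stage is satisfied.
With every stage satisfied, the respondent prevails on this issue.
— Issue II —
Stage II.1 — burden on petitioner; standard: a preponderance (weight is at least 49).
    (f): 50 ≥ 49 [met]
    (g): 71 − 17 = 54 ≥ 49 [met]
  Stage II.1 is satisfied; the onus moves to the respondent.
Stage II.2 — burden on respondent; standard: a preponderance (weight is at least 49).
    (h): 66 − 22 = 44 < 49 [not met]
  Not every element is met, so the respondent fails to carry Stage II.2.
The analysis ends at Stage II.2; the petitioner prevails on this issue.
— Issue III —
At Stage III.1 the petitioner must meet the balance of probabilities (weight is at least 53): on (i) the weight is 78 less the opposing 20 gives net 58, ≥ 53, so (i) meets the standard; on (j) the weight is 54, ≥ 53, so (j) meets the standard.
  Stage III.1 carried; the burden shifts to the respondent.
At Stage III.2 the respondent must meet a substantially-more-likely showing (weight is at least 73): on (k) the weight is 65, < 73, so (k) does not meet the standard; on (l) the weight is 82 less the opposing 8 gives net 74, which does reach 73, so (l) meets the standard.
  The respondent does not carry Stage III.2.
The analysis ends at Stage III.2; the petitioner prevails on this issue.
Per-issue: Issue I → respondent; Issue II → petitioner; Issue III → petitioner. The petitioner must prevail on a majority of issues; overall, the petitioner prevails.

petitioner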